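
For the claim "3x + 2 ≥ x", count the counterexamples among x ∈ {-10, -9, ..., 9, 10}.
Counterexamples in [-10, 10]: {-10, -9, -8, -7, -6, -5, -4, -3, -2}.

Counting them gives 9 values.

Answer: 9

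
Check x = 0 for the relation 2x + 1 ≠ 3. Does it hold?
x = 0: LHS = 2·0 + 1 = 1; 1 ≠ 3 — holds

The relation is satisfied at x = 0.

Answer: Yes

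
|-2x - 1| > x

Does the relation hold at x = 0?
x = 0: LHS = |-2·0 - 1| = |-1| = 1; 1 > 0 — holds

The relation is satisfied at x = 0.

Answer: Yes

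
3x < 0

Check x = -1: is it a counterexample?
Substitute x = -1 into the relation:
x = -1: LHS = 3·(-1) = -3; -3 < 0 — holds

The claim holds here, so x = -1 is not a counterexample. (A counterexample exists elsewhere, e.g. x = 0.)

Answer: No, x = -1 is not a counterexample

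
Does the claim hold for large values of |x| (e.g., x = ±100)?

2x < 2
x = 100: LHS = 2·100 = 200; 200 < 2 — FAILS
x = -100: LHS = 2·(-100) = -200; -200 < 2 — holds

Answer: Partially: fails for x = 100, holds for x = -100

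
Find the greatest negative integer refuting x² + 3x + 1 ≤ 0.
Testing negative integers from -1 downward:
x = -1: LHS = (-1)² + 3·(-1) + 1 = -1; -1 ≤ 0 — holds
x = -2: LHS = (-2)² + 3·(-2) + 1 = -1; -1 ≤ 0 — holds
x = -3: LHS = (-3)² + 3·(-3) + 1 = 1; 1 ≤ 0 — FAILS  ← closest negative counterexample to 0

Answer: x = -3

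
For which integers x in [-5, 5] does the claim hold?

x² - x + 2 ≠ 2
Holds for: {-5, -4, -3, -2, -1, 2, 3, 4, 5}
Fails for: {0, 1}

Answer: {-5, -4, -3, -2, -1, 2, 3, 4, 5}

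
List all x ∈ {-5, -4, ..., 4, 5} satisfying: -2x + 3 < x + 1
Holds for: {1, 2, 3, 4, 5}
Fails for: {-5, -4, -3, -2, -1, 0}

Answer: {1, 2, 3, 4, 5}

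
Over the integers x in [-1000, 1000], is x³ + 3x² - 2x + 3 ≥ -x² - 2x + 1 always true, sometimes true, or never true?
Holds at x = 0: LHS = 0³ + 3·0² - 2·0 + 3 = 3, RHS = -0² - 2·0 + 1 = 1; 3 ≥ 1 — holds
Fails at x = -5: LHS = (-5)³ + 3·(-5)² - 2·(-5) + 3 = -37, RHS = -(-5)² - 2·(-5) + 1 = -14; -37 ≥ -14 — FAILS
It is satisfied by some integers in the range but not all.

Answer: Sometimes true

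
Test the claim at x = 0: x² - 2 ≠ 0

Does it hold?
x = 0: LHS = 0² - 2 = -2; -2 ≠ 0 — holds

The relation is satisfied at x = 0.

Answer: Yes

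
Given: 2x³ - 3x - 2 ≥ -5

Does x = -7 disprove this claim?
Substitute x = -7 into the relation:
x = -7: LHS = 2·(-7)³ - 3·(-7) - 2 = -667; -667 ≥ -5 — FAILS

Since the claim fails at x = -7, this value is a counterexample.

Answer: Yes, x = -7 is a counterexample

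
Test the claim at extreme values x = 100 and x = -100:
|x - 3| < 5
x = 100: LHS = |100 - 3| = |97| = 97; 97 < 5 — FAILS
x = -100: LHS = |(-100) - 3| = |-103| = 103; 103 < 5 — FAILS

Answer: No, fails for both x = 100 and x = -100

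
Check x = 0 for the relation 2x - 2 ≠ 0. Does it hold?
x = 0: LHS = 2·0 - 2 = -2; -2 ≠ 0 — holds

The relation is satisfied at x = 0.

Answer: Yes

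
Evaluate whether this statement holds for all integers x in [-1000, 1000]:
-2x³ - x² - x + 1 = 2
The claim fails at x = 0:
x = 0: LHS = -2·0³ - 0² - 0 + 1 = 1; 1 = 2 — FAILS

Because a single integer refutes it, the statement is false.

Answer: False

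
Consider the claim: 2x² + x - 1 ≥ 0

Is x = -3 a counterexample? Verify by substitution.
Substitute x = -3 into the relation:
x = -3: LHS = 2·(-3)² + (-3) - 1 = 14; 14 ≥ 0 — holds

The claim holds here, so x = -3 is not a counterexample. (A counterexample exists elsewhere, e.g. x = 0.)

Answer: No, x = -3 is not a counterexample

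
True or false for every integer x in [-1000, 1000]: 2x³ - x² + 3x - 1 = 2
The claim fails at x = 0:
x = 0: LHS = 2·0³ - 0² + 3·0 - 1 = -1; -1 = 2 — FAILS

Because a single integer refutes it, the statement is false.

Answer: False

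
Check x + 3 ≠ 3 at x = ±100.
x = 100: LHS = 100 + 3 = 103; 103 ≠ 3 — holds
x = -100: LHS = (-100) + 3 = -97; -97 ≠ 3 — holds

Answer: Yes, holds for both x = 100 and x = -100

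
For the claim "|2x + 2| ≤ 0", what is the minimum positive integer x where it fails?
Testing positive integers:
x = 1: LHS = |2·1 + 2| = |4| = 4; 4 ≤ 0 — FAILS  ← smallest positive counterexample

Answer: x = 1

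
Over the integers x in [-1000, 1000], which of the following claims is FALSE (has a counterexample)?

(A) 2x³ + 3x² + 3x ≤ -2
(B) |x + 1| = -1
(A) x = 0: LHS = 2·0³ + 3·0² + 3·0 = 0; 0 ≤ -2 — FAILS
(B) x = 0: LHS = |0 + 1| = |1| = 1; 1 = -1 — FAILS

Answer: Both A and B are false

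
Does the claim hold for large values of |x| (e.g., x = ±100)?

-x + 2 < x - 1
x = 100: LHS = -100 + 2 = -98, RHS = 100 - 1 = 99; -98 < 99 — holds
x = -100: LHS = -(-100) + 2 = 102, RHS = (-100) - 1 = -101; 102 < -101 — FAILS

Answer: Partially: holds for x = 100, fails for x = -100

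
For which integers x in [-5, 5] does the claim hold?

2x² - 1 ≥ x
Holds for: {-5, -4, -3, -2, -1, 1, 2, 3, 4, 5}
Fails for: {0}

Answer: {-5, -4, -3, -2, -1, 1, 2, 3, 4, 5}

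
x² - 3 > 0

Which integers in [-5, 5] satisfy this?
Holds for: {-5, -4, -3, -2, 2, 3, 4, 5}
Fails for: {-1, 0, 1}

Answer: {-5, -4, -3, -2, 2, 3, 4, 5}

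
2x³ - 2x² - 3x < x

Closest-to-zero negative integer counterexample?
Testing negative integers from -1 downward:
x = -1: LHS = 2·(-1)³ - 2·(-1)² - 3·(-1) = -1; -1 < -1 — FAILS  ← closest negative counterexample to 0

Answer: x = -1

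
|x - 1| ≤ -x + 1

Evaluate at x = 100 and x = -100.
x = 100: LHS = |100 - 1| = |99| = 99, RHS = -100 + 1 = -99; 99 ≤ -99 — FAILS
x = -100: LHS = |(-100) - 1| = |-101| = 101, RHS = -(-100) + 1 = 101; 101 ≤ 101 — holds

Answer: Partially: fails for x = 100, holds for x = -100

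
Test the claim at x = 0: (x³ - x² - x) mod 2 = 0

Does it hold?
x = 0: LHS = (0³ - 0² - 0) mod 2 = 0 mod 2 = 0; 0 = 0 — holds

The relation is satisfied at x = 0.

Answer: Yes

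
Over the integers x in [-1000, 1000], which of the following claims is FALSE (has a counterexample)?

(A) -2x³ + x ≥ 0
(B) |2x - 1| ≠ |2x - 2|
(A) x = 1: LHS = -2·1³ + 1 = -1; -1 ≥ 0 — FAILS

(B) Track d = LHS − RHS over the integers in [-1000, 1000]. Equality would need d = 0, but d changes sign only between consecutive integers, jumping over 0:
x = 0: LHS = |2·0 - 1| = |-1| = 1, RHS = |2·0 - 2| = |-2| = 2; 1 ≠ 2 — holds  (d = -1)
x = 1: LHS = |2·1 - 1| = |1| = 1, RHS = |2·1 - 2| = |0| = 0; 1 ≠ 0 — holds  (d = 1)
Away from these crossings d keeps a constant sign, and checking every integer in [-1000, 1000] confirms d ≠ 0 throughout. Hence the two sides are never equal, so the relation holds for every integer in [-1000, 1000].

Only (A) has a counterexample.

Answer: A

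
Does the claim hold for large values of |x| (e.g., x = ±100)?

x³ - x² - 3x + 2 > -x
x = 100: LHS = 100³ - 100² - 3·100 + 2 = 989702; 989702 > -100 — holds
x = -100: LHS = (-100)³ - (-100)² - 3·(-100) + 2 = -1009698, RHS = -(-100) = 100; -1009698 > 100 — FAILS

Answer: Partially: holds for x = 100, fails for x = -100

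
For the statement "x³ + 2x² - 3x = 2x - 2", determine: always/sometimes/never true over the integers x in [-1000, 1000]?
Holds at x = 1: LHS = 1³ + 2·1² - 3·1 = 0, RHS = 2·1 - 2 = 0; 0 = 0 — holds
Fails at x = 0: LHS = 0³ + 2·0² - 3·0 = 0, RHS = 2·0 - 2 = -2; 0 = -2 — FAILS
It is satisfied by some integers in the range but not all.

Answer: Sometimes true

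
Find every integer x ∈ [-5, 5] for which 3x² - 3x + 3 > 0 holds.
Over all integers in [-5, 5], LHS − RHS is smallest at x = 0, where it equals 3:
x = 0: LHS = 3·0² - 3·0 + 3 = 3; 3 > 0 — holds
At the ends of the range:
x = -5: LHS = 3·(-5)² - 3·(-5) + 3 = 93; 93 > 0 — holds
x = 5: LHS = 3·5² - 3·5 + 3 = 63; 63 > 0 — holds
Hence LHS − RHS is never zero or negative, i.e. LHS > RHS throughout, so the relation holds for every integer in [-5, 5].

Answer: All integers in [-5, 5]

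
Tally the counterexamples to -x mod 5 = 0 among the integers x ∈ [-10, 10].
Counterexamples in [-10, 10]: {-9, -8, -7, -6, -4, -3, -2, -1, 1, 2, 3, 4, 6, 7, 8, 9}.

Counting them gives 16 values.

Answer: 16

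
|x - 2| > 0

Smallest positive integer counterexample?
Testing positive integers:
x = 1: LHS = |1 - 2| = |-1| = 1; 1 > 0 — holds
x = 2: LHS = |2 - 2| = |0| = 0; 0 > 0 — FAILS  ← smallest positive counterexample

Answer: x = 2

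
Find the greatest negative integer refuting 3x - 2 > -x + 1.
Testing negative integers from -1 downward:
x = -1: LHS = 3·(-1) - 2 = -5, RHS = -(-1) + 1 = 2; -5 > 2 — FAILS  ← closest negative counterexample to 0

Answer: x = -1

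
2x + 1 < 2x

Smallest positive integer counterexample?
Testing positive integers:
x = 1: LHS = 2·1 + 1 = 3, RHS = 2·1 = 2; 3 < 2 — FAILS  ← smallest positive counterexample

Answer: x = 1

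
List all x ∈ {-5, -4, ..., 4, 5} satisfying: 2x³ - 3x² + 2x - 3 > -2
Holds for: {2, 3, 4, 5}
Fails for: {-5, -4, -3, -2, -1, 0, 1}

Answer: {2, 3, 4, 5}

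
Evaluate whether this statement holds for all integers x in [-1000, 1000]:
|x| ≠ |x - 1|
Track d = LHS − RHS over the integers in [-1000, 1000]. Equality would need d = 0, but d changes sign only between consecutive integers, jumping over 0:
x = 0: LHS = |0| = 0, RHS = |0 - 1| = |-1| = 1; 0 ≠ 1 — holds  (d = -1)
x = 1: LHS = |1| = 1, RHS = |1 - 1| = |0| = 0; 1 ≠ 0 — holds  (d = 1)
Away from these crossings d keeps a constant sign, and checking every integer in [-1000, 1000] confirms d ≠ 0 throughout. Hence the two sides are never equal, so the relation holds for every integer in [-1000, 1000].

No counterexample exists.

Answer: True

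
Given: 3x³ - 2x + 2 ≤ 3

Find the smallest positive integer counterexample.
Testing positive integers:
x = 1: LHS = 3·1³ - 2·1 + 2 = 3; 3 ≤ 3 — holds
x = 2: LHS = 3·2³ - 2·2 + 2 = 22; 22 ≤ 3 — FAILS  ← smallest positive counterexample

Answer: x = 2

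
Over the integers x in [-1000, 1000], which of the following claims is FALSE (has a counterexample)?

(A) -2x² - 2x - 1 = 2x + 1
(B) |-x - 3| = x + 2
(A) x = 0: LHS = -2·0² - 2·0 - 1 = -1, RHS = 2·0 + 1 = 1; -1 = 1 — FAILS
(B) x = 0: LHS = |-0 - 3| = |-3| = 3, RHS = 0 + 2 = 2; 3 = 2 — FAILS

Answer: Both A and B are false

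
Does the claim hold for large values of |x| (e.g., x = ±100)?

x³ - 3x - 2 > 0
x = 100: LHS = 100³ - 3·100 - 2 = 999698; 999698 > 0 — holds
x = -100: LHS = (-100)³ - 3·(-100) - 2 = -999702; -999702 > 0 — FAILS

Answer: Partially: holds for x = 100, fails for x = -100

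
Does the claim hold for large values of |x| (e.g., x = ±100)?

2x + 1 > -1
x = 100: LHS = 2·100 + 1 = 201; 201 > -1 — holds
x = -100: LHS = 2·(-100) + 1 = -199; -199 > -1 — FAILS

Answer: Partially: holds for x = 100, fails for x = -100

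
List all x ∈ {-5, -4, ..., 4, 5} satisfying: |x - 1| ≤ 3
Holds for: {-2, -1, 0, 1, 2, 3, 4}
Fails for: {-5, -4, -3, 5}

Answer: {-2, -1, 0, 1, 2, 3, 4}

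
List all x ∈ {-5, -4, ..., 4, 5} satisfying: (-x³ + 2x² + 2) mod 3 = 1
For a polynomial with integer coefficients, its value mod 3 depends only on x mod 3, so it suffices to check one representative of each residue class, x = 0, 1, 2:
x = 0: LHS = (-0³ + 2·0² + 2) mod 3 = 2 mod 3 = 2; 2 = 1 — FAILS
x = 1: LHS = (-1³ + 2·1² + 2) mod 3 = 3 mod 3 = 0; 0 = 1 — FAILS
x = 2: LHS = (-2³ + 2·2² + 2) mod 3 = 2 mod 3 = 2; 2 = 1 — FAILS
The relation fails in every residue class, so the claimed relation (=) fails for every integer in [-5, 5].

Answer: None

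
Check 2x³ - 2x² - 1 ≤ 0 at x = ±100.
x = 100: LHS = 2·100³ - 2·100² - 1 = 1979999; 1979999 ≤ 0 — FAILS
x = -100: LHS = 2·(-100)³ - 2·(-100)² - 1 = -2020001; -2020001 ≤ 0 — holds

Answer: Partially: fails for x = 100, holds for x = -100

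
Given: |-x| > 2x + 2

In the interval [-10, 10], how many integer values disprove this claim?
Counterexamples in [-10, 10]: {0, 1, 2, 3, 4, 5, 6, 7, 8, 9, 10}.

Counting them gives 11 values.

Answer: 11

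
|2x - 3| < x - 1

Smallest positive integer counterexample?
Testing positive integers:
x = 1: LHS = |2·1 - 3| = |-1| = 1, RHS = 1 - 1 = 0; 1 < 0 — FAILS  ← smallest positive counterexample

Answer: x = 1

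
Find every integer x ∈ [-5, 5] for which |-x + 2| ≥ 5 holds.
Holds for: {-5, -4, -3}
Fails for: {-2, -1, 0, 1, 2, 3, 4, 5}

Answer: {-5, -4, -3}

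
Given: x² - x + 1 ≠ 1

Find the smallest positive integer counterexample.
Testing positive integers:
x = 1: LHS = 1² - 1 + 1 = 1; 1 ≠ 1 — FAILS  ← smallest positive counterexample

Answer: x = 1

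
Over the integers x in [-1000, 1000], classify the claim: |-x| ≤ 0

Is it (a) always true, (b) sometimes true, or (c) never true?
Holds at x = 0: LHS = |-0| = |0| = 0; 0 ≤ 0 — holds
Fails at x = 1: LHS = |-1| = 1; 1 ≤ 0 — FAILS
It is satisfied by some integers in the range but not all.

Answer: Sometimes true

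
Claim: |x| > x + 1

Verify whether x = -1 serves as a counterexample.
Substitute x = -1 into the relation:
x = -1: LHS = |-1| = 1, RHS = (-1) + 1 = 0; 1 > 0 — holds

The claim holds here, so x = -1 is not a counterexample. (A counterexample exists elsewhere, e.g. x = 0.)

Answer: No, x = -1 is not a counterexample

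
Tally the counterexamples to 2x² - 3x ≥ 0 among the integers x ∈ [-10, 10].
Counterexamples in [-10, 10]: {1}.

Counting them gives 1 values.

Answer: 1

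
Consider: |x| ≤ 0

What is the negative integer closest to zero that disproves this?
Testing negative integers from -1 downward:
x = -1: LHS = |-1| = 1; 1 ≤ 0 — FAILS  ← closest negative counterexample to 0

Answer: x = -1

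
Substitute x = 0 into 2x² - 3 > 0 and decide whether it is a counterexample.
Substitute x = 0 into the relation:
x = 0: LHS = 2·0² - 3 = -3; -3 > 0 — FAILS

Since the claim fails at x = 0, this value is a counterexample.

Answer: Yes, x = 0 is a counterexample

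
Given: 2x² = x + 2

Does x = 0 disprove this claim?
Substitute x = 0 into the relation:
x = 0: LHS = 2·0² = 0, RHS = 0 + 2 = 2; 0 = 2 — FAILS

Since the claim fails at x = 0, this value is a counterexample.

Answer: Yes, x = 0 is a counterexample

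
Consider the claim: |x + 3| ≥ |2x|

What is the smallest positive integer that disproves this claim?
Testing positive integers:
x = 1: LHS = |1 + 3| = |4| = 4, RHS = |2·1| = |2| = 2; 4 ≥ 2 — holds
x = 2: LHS = |2 + 3| = |5| = 5, RHS = |2·2| = |4| = 4; 5 ≥ 4 — holds
x = 3: LHS = |3 + 3| = |6| = 6, RHS = |2·3| = |6| = 6; 6 ≥ 6 — holds
x = 4: LHS = |4 + 3| = |7| = 7, RHS = |2·4| = |8| = 8; 7 ≥ 8 — FAILS  ← smallest positive counterexample

Answer: x = 4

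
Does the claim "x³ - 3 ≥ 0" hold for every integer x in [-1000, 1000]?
The claim fails at x = 0:
x = 0: LHS = 0³ - 3 = -3; -3 ≥ 0 — FAILS

Because a single integer refutes it, the statement is false.

Answer: False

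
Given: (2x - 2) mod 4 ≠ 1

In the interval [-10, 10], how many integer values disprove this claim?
For a polynomial with integer coefficients, its value mod 4 depends only on x mod 4, so it suffices to check one representative of each residue class, x = 0, 1, 2, 3:
x = 0: LHS = (2·0 - 2) mod 4 = (-2) mod 4 = 2; 2 ≠ 1 — holds
x = 1: LHS = (2·1 - 2) mod 4 = 0 mod 4 = 0; 0 ≠ 1 — holds
x = 2: LHS = (2·2 - 2) mod 4 = 2 mod 4 = 2; 2 ≠ 1 — holds
x = 3: LHS = (2·3 - 2) mod 4 = 4 mod 4 = 0; 0 ≠ 1 — holds
The relation holds in every residue class, so the relation holds for every integer in [-10, 10].

No counterexample appears in that range.

Answer: 0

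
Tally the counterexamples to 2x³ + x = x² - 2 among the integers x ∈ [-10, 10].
Counterexamples in [-10, 10]: {-10, -9, -8, -7, -6, -5, -4, -3, -2, -1, 0, 1, 2, 3, 4, 5, 6, 7, 8, 9, 10}.

Counting them gives 21 values.

Answer: 21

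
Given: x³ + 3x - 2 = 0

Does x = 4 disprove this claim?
Substitute x = 4 into the relation:
x = 4: LHS = 4³ + 3·4 - 2 = 74; 74 = 0 — FAILS

Since the claim fails at x = 4, this value is a counterexample.

Answer: Yes, x = 4 is a counterexample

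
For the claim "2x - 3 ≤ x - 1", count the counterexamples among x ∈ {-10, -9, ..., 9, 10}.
Counterexamples in [-10, 10]: {3, 4, 5, 6, 7, 8, 9, 10}.

Counting them gives 8 values.

Answer: 8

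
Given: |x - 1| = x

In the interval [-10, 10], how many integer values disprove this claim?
Counterexamples in [-10, 10]: {-10, -9, -8, -7, -6, -5, -4, -3, -2, -1, 0, 1, 2, 3, 4, 5, 6, 7, 8, 9, 10}.

Counting them gives 21 values.

Answer: 21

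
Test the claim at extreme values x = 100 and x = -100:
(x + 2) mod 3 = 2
x = 100: LHS = (100 + 2) mod 3 = 102 mod 3 = 0; 0 = 2 — FAILS
x = -100: LHS = ((-100) + 2) mod 3 = (-98) mod 3 = 1; 1 = 2 — FAILS

Answer: No, fails for both x = 100 and x = -100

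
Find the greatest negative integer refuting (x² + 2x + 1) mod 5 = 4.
Testing negative integers from -1 downward:
x = -1: LHS = ((-1)² + 2·(-1) + 1) mod 5 = 0 mod 5 = 0; 0 = 4 — FAILS  ← closest negative counterexample to 0

Answer: x = -1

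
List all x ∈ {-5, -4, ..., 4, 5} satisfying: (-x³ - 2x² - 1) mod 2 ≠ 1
Holds for: {-5, -3, -1, 1, 3, 5}
Fails for: {-4, -2, 0, 2, 4}

Answer: {-5, -3, -1, 1, 3, 5}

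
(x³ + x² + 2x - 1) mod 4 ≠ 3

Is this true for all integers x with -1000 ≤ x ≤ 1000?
The claim fails at x = 0:
x = 0: LHS = (0³ + 0² + 2·0 - 1) mod 4 = (-1) mod 4 = 3; 3 ≠ 3 — FAILS

Because a single integer refutes it, the statement is false.

Answer: False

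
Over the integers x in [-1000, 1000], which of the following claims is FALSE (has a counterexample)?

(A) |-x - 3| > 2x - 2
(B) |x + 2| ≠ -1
(A) x = 5: LHS = |-5 - 3| = |-8| = 8, RHS = 2·5 - 2 = 8; 8 > 8 — FAILS

(B) An absolute value is never negative, so the left side is ≥ 0 for every x, while the right side is -1. Tightest case in [-1000, 1000] is x = -2:
x = -2: LHS = |(-2) + 2| = |0| = 0; 0 ≠ -1 — holds
Hence LHS − RHS is never 0, i.e. the two sides are never equal, so the relation holds for every integer in [-1000, 1000].

Only (A) has a counterexample.

Answer: A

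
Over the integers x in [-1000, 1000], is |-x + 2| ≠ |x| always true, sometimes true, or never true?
Holds at x = 0: LHS = |-0 + 2| = |2| = 2, RHS = |0| = 0; 2 ≠ 0 — holds
Fails at x = 1: LHS = |-1 + 2| = |1| = 1, RHS = |1| = 1; 1 ≠ 1 — FAILS
It is satisfied by some integers in the range but not all.

Answer: Sometimes true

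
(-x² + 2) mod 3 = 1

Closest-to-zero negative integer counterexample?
Testing negative integers from -1 downward:
x = -1: LHS = (-(-1)² + 2) mod 3 = 1 mod 3 = 1; 1 = 1 — holds
x = -2: LHS = (-(-2)² + 2) mod 3 = (-2) mod 3 = 1; 1 = 1 — holds
x = -3: LHS = (-(-3)² + 2) mod 3 = (-7) mod 3 = 2; 2 = 1 — FAILS  ← closest negative counterexample to 0

Answer: x = -3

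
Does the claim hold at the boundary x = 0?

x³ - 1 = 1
x = 0: LHS = 0³ - 1 = -1; -1 = 1 — FAILS

The relation fails at x = 0, so x = 0 is a counterexample.

Answer: No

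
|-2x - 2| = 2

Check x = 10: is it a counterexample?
Substitute x = 10 into the relation:
x = 10: LHS = |-2·10 - 2| = |-22| = 22; 22 = 2 — FAILS

Since the claim fails at x = 10, this value is a counterexample.

Answer: Yes, x = 10 is a counterexample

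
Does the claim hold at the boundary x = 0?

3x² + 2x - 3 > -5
x = 0: LHS = 3·0² + 2·0 - 3 = -3; -3 > -5 — holds

The relation is satisfied at x = 0.

Answer: Yes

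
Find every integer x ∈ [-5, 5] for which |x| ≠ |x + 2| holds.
Holds for: {-5, -4, -3, -2, 0, 1, 2, 3, 4, 5}
Fails for: {-1}

Answer: {-5, -4, -3, -2, 0, 1, 2, 3, 4, 5}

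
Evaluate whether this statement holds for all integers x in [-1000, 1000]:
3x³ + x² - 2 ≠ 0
Track d = LHS − RHS over the integers in [-1000, 1000]. Equality would need d = 0, but d changes sign only between consecutive integers, jumping over 0:
x = 0: LHS = 3·0³ + 0² - 2 = -2; -2 ≠ 0 — holds  (d = -2)
x = 1: LHS = 3·1³ + 1² - 2 = 2; 2 ≠ 0 — holds  (d = 2)
Away from these crossings d keeps a constant sign, and checking every integer in [-1000, 1000] confirms d ≠ 0 throughout. Hence the two sides are never equal, so the relation holds for every integer in [-1000, 1000].

No counterexample exists.

Answer: True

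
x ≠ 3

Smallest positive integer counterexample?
Testing positive integers:
x = 1: 1 ≠ 3 — holds
x = 2: 2 ≠ 3 — holds
x = 3: 3 ≠ 3 — FAILS  ← smallest positive counterexample

Answer: x = 3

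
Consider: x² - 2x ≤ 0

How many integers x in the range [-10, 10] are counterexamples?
Counterexamples in [-10, 10]: {-10, -9, -8, -7, -6, -5, -4, -3, -2, -1, 3, 4, 5, 6, 7, 8, 9, 10}.

Counting them gives 18 values.

Answer: 18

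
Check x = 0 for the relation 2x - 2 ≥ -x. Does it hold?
x = 0: LHS = 2·0 - 2 = -2, RHS = -0 = 0; -2 ≥ 0 — FAILS

The relation fails at x = 0, so x = 0 is a counterexample.

Answer: No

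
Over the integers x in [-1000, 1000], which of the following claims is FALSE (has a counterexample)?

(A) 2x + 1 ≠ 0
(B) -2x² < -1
(A) Track d = LHS − RHS over the integers in [-1000, 1000]. Equality would need d = 0, but d changes sign only between consecutive integers, jumping over 0:
x = -1: LHS = 2·(-1) + 1 = -1; -1 ≠ 0 — holds  (d = -1)
x = 0: LHS = 2·0 + 1 = 1; 1 ≠ 0 — holds  (d = 1)
Away from these crossings d keeps a constant sign, and checking every integer in [-1000, 1000] confirms d ≠ 0 throughout. Hence the two sides are never equal, so the relation holds for every integer in [-1000, 1000].

(B) x = 0: LHS = -2·0² = 0; 0 < -1 — FAILS

Only (B) has a counterexample.

Answer: B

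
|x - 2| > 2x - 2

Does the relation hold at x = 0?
x = 0: LHS = |0 - 2| = |-2| = 2, RHS = 2·0 - 2 = -2; 2 > -2 — holds

The relation is satisfied at x = 0.

Answer: Yes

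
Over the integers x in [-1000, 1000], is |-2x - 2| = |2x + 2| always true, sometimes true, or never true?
LHS − RHS = 0 at every integer in [-1000, 1000]; the two sides always agree. For instance:
x = -1000: LHS = |-2·(-1000) - 2| = |1998| = 1998, RHS = |2·(-1000) + 2| = |-1998| = 1998; 1998 = 1998 — holds
x = 0: LHS = |-2·0 - 2| = |-2| = 2, RHS = |2·0 + 2| = |2| = 2; 2 = 2 — holds
x = 1000: LHS = |-2·1000 - 2| = |-2002| = 2002, RHS = |2·1000 + 2| = |2002| = 2002; 2002 = 2002 — holds
The sides are never unequal, so the relation holds for every integer in [-1000, 1000].

No counterexample exists.

Answer: Always true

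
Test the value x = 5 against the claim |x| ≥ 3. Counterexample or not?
Substitute x = 5 into the relation:
x = 5: LHS = |5| = 5; 5 ≥ 3 — holds

The claim holds here, so x = 5 is not a counterexample. (A counterexample exists elsewhere, e.g. x = 0.)

Answer: No, x = 5 is not a counterexample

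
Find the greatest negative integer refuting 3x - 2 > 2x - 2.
Testing negative integers from -1 downward:
x = -1: LHS = 3·(-1) - 2 = -5, RHS = 2·(-1) - 2 = -4; -5 > -4 — FAILS  ← closest negative counterexample to 0

Answer: x = -1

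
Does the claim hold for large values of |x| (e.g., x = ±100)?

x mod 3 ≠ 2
x = 100: LHS = 100 mod 3 = 1; 1 ≠ 2 — holds
x = -100: LHS = (-100) mod 3 = 2; 2 ≠ 2 — FAILS

Answer: Partially: holds for x = 100, fails for x = -100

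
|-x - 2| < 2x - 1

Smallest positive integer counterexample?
Testing positive integers:
x = 1: LHS = |-1 - 2| = |-3| = 3, RHS = 2·1 - 1 = 1; 3 < 1 — FAILS  ← smallest positive counterexample

Answer: x = 1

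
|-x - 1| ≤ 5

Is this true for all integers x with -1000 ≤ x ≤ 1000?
The claim fails at x = 5:
x = 5: LHS = |-5 - 1| = |-6| = 6; 6 ≤ 5 — FAILS

Because a single integer refutes it, the statement is false.

Answer: False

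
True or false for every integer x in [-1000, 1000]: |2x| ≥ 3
The claim fails at x = 0:
x = 0: LHS = |2·0| = |0| = 0; 0 ≥ 3 — FAILS

Because a single integer refutes it, the statement is false.

Answer: False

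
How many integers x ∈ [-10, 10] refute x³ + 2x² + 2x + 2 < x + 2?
Counterexamples in [-10, 10]: {-1, 0, 1, 2, 3, 4, 5, 6, 7, 8, 9, 10}.

Counting them gives 12 values.

Answer: 12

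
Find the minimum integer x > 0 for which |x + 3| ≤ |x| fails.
Testing positive integers:
x = 1: LHS = |1 + 3| = |4| = 4, RHS = |1| = 1; 4 ≤ 1 — FAILS  ← smallest positive counterexample

Answer: x = 1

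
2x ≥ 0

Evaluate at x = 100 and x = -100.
x = 100: LHS = 2·100 = 200; 200 ≥ 0 — holds
x = -100: LHS = 2·(-100) = -200; -200 ≥ 0 — FAILS

Answer: Partially: holds for x = 100, fails for x = -100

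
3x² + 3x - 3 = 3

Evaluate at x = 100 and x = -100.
x = 100: LHS = 3·100² + 3·100 - 3 = 30297; 30297 = 3 — FAILS
x = -100: LHS = 3·(-100)² + 3·(-100) - 3 = 29697; 29697 = 3 — FAILS

Answer: No, fails for both x = 100 and x = -100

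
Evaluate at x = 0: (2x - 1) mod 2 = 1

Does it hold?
x = 0: LHS = (2·0 - 1) mod 2 = (-1) mod 2 = 1; 1 = 1 — holds

The relation is satisfied at x = 0.

Answer: Yes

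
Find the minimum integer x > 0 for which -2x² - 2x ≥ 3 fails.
Testing positive integers:
x = 1: LHS = -2·1² - 2·1 = -4; -4 ≥ 3 — FAILS  ← smallest positive counterexample

Answer: x = 1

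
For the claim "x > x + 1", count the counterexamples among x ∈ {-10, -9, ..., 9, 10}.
Counterexamples in [-10, 10]: {-10, -9, -8, -7, -6, -5, -4, -3, -2, -1, 0, 1, 2, 3, 4, 5, 6, 7, 8, 9, 10}.

Counting them gives 21 values.

Answer: 21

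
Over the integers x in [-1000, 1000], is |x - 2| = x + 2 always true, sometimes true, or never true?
Holds at x = 0: LHS = |0 - 2| = |-2| = 2, RHS = 0 + 2 = 2; 2 = 2 — holds
Fails at x = 1: LHS = |1 - 2| = |-1| = 1, RHS = 1 + 2 = 3; 1 = 3 — FAILS
It is satisfied by some integers in the range but not all.

Answer: Sometimes true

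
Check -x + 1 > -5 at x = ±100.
x = 100: LHS = -100 + 1 = -99; -99 > -5 — FAILS
x = -100: LHS = -(-100) + 1 = 101; 101 > -5 — holds

Answer: Partially: fails for x = 100, holds for x = -100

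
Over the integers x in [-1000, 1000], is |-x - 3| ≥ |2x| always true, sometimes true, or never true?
Holds at x = 0: LHS = |-0 - 3| = |-3| = 3, RHS = |2·0| = |0| = 0; 3 ≥ 0 — holds
Fails at x = -2: LHS = |-(-2) - 3| = |-1| = 1, RHS = |2·(-2)| = |-4| = 4; 1 ≥ 4 — FAILS
It is satisfied by some integers in the range but not all.

Answer: Sometimes true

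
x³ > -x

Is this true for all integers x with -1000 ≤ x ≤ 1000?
The claim fails at x = 0:
x = 0: LHS = 0³ = 0, RHS = -0 = 0; 0 > 0 — FAILS

Because a single integer refutes it, the statement is false.

Answer: False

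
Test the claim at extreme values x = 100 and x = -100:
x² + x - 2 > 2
x = 100: LHS = 100² + 100 - 2 = 10098; 10098 > 2 — holds
x = -100: LHS = (-100)² + (-100) - 2 = 9898; 9898 > 2 — holds

Answer: Yes, holds for both x = 100 and x = -100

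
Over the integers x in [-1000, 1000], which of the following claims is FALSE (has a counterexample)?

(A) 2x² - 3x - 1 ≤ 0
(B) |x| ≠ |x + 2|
(A) x = -1: LHS = 2·(-1)² - 3·(-1) - 1 = 4; 4 ≤ 0 — FAILS
(B) x = -1: LHS = |-1| = 1, RHS = |(-1) + 2| = |1| = 1; 1 ≠ 1 — FAILS

Answer: Both A and B are false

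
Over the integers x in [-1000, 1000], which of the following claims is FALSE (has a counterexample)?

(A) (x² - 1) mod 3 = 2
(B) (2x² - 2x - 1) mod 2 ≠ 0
(A) x = 1: LHS = (1² - 1) mod 3 = 0 mod 3 = 0; 0 = 2 — FAILS

(B) For a polynomial with integer coefficients, its value mod 2 depends only on x mod 2, so it suffices to check one representative of each residue class, x = 0, 1:
x = 0: LHS = (2·0² - 2·0 - 1) mod 2 = (-1) mod 2 = 1; 1 ≠ 0 — holds
x = 1: LHS = (2·1² - 2·1 - 1) mod 2 = (-1) mod 2 = 1; 1 ≠ 0 — holds
The relation holds in every residue class, so the relation holds for every integer in [-1000, 1000].

Only (A) has a counterexample.

Answer: A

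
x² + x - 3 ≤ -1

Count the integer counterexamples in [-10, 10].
Counterexamples in [-10, 10]: {-10, -9, -8, -7, -6, -5, -4, -3, 2, 3, 4, 5, 6, 7, 8, 9, 10}.

Counting them gives 17 values.

Answer: 17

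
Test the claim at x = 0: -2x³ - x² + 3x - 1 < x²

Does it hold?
x = 0: LHS = -2·0³ - 0² + 3·0 - 1 = -1, RHS = 0² = 0; -1 < 0 — holds

The relation is satisfied at x = 0.

Answer: Yes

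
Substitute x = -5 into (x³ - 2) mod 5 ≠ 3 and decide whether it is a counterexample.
Substitute x = -5 into the relation:
x = -5: LHS = ((-5)³ - 2) mod 5 = (-127) mod 5 = 3; 3 ≠ 3 — FAILS

Since the claim fails at x = -5, this value is a counterexample.

Answer: Yes, x = -5 is a counterexample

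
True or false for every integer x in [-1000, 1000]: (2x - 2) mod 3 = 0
The claim fails at x = 0:
x = 0: LHS = (2·0 - 2) mod 3 = (-2) mod 3 = 1; 1 = 0 — FAILS

Because a single integer refutes it, the statement is false.

Answer: False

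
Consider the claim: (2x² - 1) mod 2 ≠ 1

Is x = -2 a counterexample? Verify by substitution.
Substitute x = -2 into the relation:
x = -2: LHS = (2·(-2)² - 1) mod 2 = 7 mod 2 = 1; 1 ≠ 1 — FAILS

Since the claim fails at x = -2, this value is a counterexample.

Answer: Yes, x = -2 is a counterexample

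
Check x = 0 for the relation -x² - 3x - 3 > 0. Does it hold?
x = 0: LHS = -0² - 3·0 - 3 = -3; -3 > 0 — FAILS

The relation fails at x = 0, so x = 0 is a counterexample.

Answer: No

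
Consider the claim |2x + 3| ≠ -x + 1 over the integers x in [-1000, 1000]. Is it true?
The claim fails at x = -4:
x = -4: LHS = |2·(-4) + 3| = |-5| = 5, RHS = -(-4) + 1 = 5; 5 ≠ 5 — FAILS

Because a single integer refutes it, the statement is false.

Answer: False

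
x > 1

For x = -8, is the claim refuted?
Substitute x = -8 into the relation:
x = -8: -8 > 1 — FAILS

Since the claim fails at x = -8, this value is a counterexample.

Answer: Yes, x = -8 is a counterexample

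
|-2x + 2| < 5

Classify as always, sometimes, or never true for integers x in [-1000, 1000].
Holds at x = 0: LHS = |-2·0 + 2| = |2| = 2; 2 < 5 — holds
Fails at x = -2: LHS = |-2·(-2) + 2| = |6| = 6; 6 < 5 — FAILS
It is satisfied by some integers in the range but not all.

Answer: Sometimes true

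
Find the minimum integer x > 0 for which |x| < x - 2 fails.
Testing positive integers:
x = 1: LHS = |1| = 1, RHS = 1 - 2 = -1; 1 < -1 — FAILS  ← smallest positive counterexample

Answer: x = 1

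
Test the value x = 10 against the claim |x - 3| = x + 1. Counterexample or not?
Substitute x = 10 into the relation:
x = 10: LHS = |10 - 3| = |7| = 7, RHS = 10 + 1 = 11; 7 = 11 — FAILS

Since the claim fails at x = 10, this value is a counterexample.

Answer: Yes, x = 10 is a counterexample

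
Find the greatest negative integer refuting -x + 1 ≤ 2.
Testing negative integers from -1 downward:
x = -1: LHS = -(-1) + 1 = 2; 2 ≤ 2 — holds
x = -2: LHS = -(-2) + 1 = 3; 3 ≤ 2 — FAILS  ← closest negative counterexample to 0

Answer: x = -2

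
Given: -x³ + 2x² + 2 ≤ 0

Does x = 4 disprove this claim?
Substitute x = 4 into the relation:
x = 4: LHS = -4³ + 2·4² + 2 = -30; -30 ≤ 0 — holds

The claim holds here, so x = 4 is not a counterexample. (A counterexample exists elsewhere, e.g. x = 0.)

Answer: No, x = 4 is not a counterexample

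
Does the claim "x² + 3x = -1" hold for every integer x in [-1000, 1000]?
The claim fails at x = 0:
x = 0: LHS = 0² + 3·0 = 0; 0 = -1 — FAILS

Because a single integer refutes it, the statement is false.

Answer: False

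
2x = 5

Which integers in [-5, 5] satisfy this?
Track d = LHS − RHS over the integers in [-5, 5]. Equality would need d = 0, but d changes sign only between consecutive integers, jumping over 0:
x = 2: LHS = 2·2 = 4; 4 = 5 — FAILS  (d = -1)
x = 3: LHS = 2·3 = 6; 6 = 5 — FAILS  (d = 1)
Away from these crossings d keeps a constant sign, and checking every integer in [-5, 5] confirms d ≠ 0 throughout. Hence the two sides are never equal, so the claimed relation (=) fails for every integer in [-5, 5].

Answer: None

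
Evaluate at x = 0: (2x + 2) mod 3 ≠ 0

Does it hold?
x = 0: LHS = (2·0 + 2) mod 3 = 2 mod 3 = 2; 2 ≠ 0 — holds

The relation is satisfied at x = 0.

Answer: Yes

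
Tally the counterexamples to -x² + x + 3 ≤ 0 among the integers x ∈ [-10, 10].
Counterexamples in [-10, 10]: {-1, 0, 1, 2}.

Counting them gives 4 values.

Answer: 4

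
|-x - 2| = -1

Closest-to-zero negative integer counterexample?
Testing negative integers from -1 downward:
x = -1: LHS = |-(-1) - 2| = |-1| = 1; 1 = -1 — FAILS  ← closest negative counterexample to 0

Answer: x = -1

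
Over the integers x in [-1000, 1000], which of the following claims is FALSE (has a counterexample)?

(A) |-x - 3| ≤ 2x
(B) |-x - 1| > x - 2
(A) x = 0: LHS = |-0 - 3| = |-3| = 3, RHS = 2·0 = 0; 3 ≤ 0 — FAILS

(B) Over all integers in [-1000, 1000], LHS − RHS is smallest at x = 0, where it equals 3:
x = 0: LHS = |-0 - 1| = |-1| = 1, RHS = 0 - 2 = -2; 1 > -2 — holds
At the ends of the range:
x = -1000: LHS = |-(-1000) - 1| = |999| = 999, RHS = (-1000) - 2 = -1002; 999 > -1002 — holds
x = 1000: LHS = |-1000 - 1| = |-1001| = 1001, RHS = 1000 - 2 = 998; 1001 > 998 — holds
Hence LHS − RHS is never zero or negative, i.e. LHS > RHS throughout, so the relation holds for every integer in [-1000, 1000].

Only (A) has a counterexample.

Answer: A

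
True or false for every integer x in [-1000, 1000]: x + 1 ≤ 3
The claim fails at x = 3:
x = 3: LHS = 3 + 1 = 4; 4 ≤ 3 — FAILS

Because a single integer refutes it, the statement is false.

Answer: False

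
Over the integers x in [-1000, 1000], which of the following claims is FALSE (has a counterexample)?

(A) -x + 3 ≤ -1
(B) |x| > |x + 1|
(A) x = 0: LHS = -0 + 3 = 3; 3 ≤ -1 — FAILS
(B) x = 0: LHS = |0| = 0, RHS = |0 + 1| = |1| = 1; 0 > 1 — FAILS

Answer: Both A and B are false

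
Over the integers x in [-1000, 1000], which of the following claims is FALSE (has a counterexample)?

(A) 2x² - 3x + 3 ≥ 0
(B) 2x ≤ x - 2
(A) Over all integers in [-1000, 1000], LHS − RHS is smallest at x = 1, where it equals 2:
x = 1: LHS = 2·1² - 3·1 + 3 = 2; 2 ≥ 0 — holds
At the ends of the range:
x = -1000: LHS = 2·(-1000)² - 3·(-1000) + 3 = 2003003; 2003003 ≥ 0 — holds
x = 1000: LHS = 2·1000² - 3·1000 + 3 = 1997003; 1997003 ≥ 0 — holds
Hence LHS − RHS is never negative, i.e. LHS ≥ RHS throughout, so the relation holds for every integer in [-1000, 1000].

(B) x = 0: LHS = 2·0 = 0, RHS = 0 - 2 = -2; 0 ≤ -2 — FAILS

Only (B) has a counterexample.

Answer: B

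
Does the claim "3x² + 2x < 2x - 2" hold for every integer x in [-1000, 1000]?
The claim fails at x = 0:
x = 0: LHS = 3·0² + 2·0 = 0, RHS = 2·0 - 2 = -2; 0 < -2 — FAILS

Because a single integer refutes it, the statement is false.

Answer: False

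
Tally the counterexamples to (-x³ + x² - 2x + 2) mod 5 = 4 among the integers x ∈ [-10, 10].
Counterexamples in [-10, 10]: {-10, -9, -7, -6, -5, -4, -2, -1, 0, 1, 3, 4, 5, 6, 8, 9, 10}.

Counting them gives 17 values.

Answer: 17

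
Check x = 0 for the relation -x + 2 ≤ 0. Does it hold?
x = 0: LHS = -0 + 2 = 2; 2 ≤ 0 — FAILS

The relation fails at x = 0, so x = 0 is a counterexample.

Answer: No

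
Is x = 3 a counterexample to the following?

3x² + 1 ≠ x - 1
Substitute x = 3 into the relation:
x = 3: LHS = 3·3² + 1 = 28, RHS = 3 - 1 = 2; 28 ≠ 2 — holds

The relation holds at x = 3, so it is not a counterexample.

Answer: No, x = 3 is not a counterexample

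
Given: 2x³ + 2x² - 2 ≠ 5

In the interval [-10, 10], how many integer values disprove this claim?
Track d = LHS − RHS over the integers in [-10, 10]. Equality would need d = 0, but d changes sign only between consecutive integers, jumping over 0:
x = 1: LHS = 2·1³ + 2·1² - 2 = 2; 2 ≠ 5 — holds  (d = -3)
x = 2: LHS = 2·2³ + 2·2² - 2 = 22; 22 ≠ 5 — holds  (d = 17)
Away from these crossings d keeps a constant sign, and checking every integer in [-10, 10] confirms d ≠ 0 throughout. Hence the two sides are never equal, so the relation holds for every integer in [-10, 10].

No counterexample appears in that range.

Answer: 0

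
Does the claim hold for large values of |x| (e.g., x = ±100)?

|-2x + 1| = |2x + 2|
x = 100: LHS = |-2·100 + 1| = |-199| = 199, RHS = |2·100 + 2| = |202| = 202; 199 = 202 — FAILS
x = -100: LHS = |-2·(-100) + 1| = |201| = 201, RHS = |2·(-100) + 2| = |-198| = 198; 201 = 198 — FAILS

Answer: No, fails for both x = 100 and x = -100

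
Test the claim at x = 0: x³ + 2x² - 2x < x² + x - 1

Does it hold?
x = 0: LHS = 0³ + 2·0² - 2·0 = 0, RHS = 0² + 0 - 1 = -1; 0 < -1 — FAILS

The relation fails at x = 0, so x = 0 is a counterexample.

Answer: No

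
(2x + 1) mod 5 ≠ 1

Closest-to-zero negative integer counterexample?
Testing negative integers from -1 downward:
x = -1: LHS = (2·(-1) + 1) mod 5 = (-1) mod 5 = 4; 4 ≠ 1 — holds
x = -2: LHS = (2·(-2) + 1) mod 5 = (-3) mod 5 = 2; 2 ≠ 1 — holds
x = -3: LHS = (2·(-3) + 1) mod 5 = (-5) mod 5 = 0; 0 ≠ 1 — holds
x = -4: LHS = (2·(-4) + 1) mod 5 = (-7) mod 5 = 3; 3 ≠ 1 — holds
x = -5: LHS = (2·(-5) + 1) mod 5 = (-9) mod 5 = 1; 1 ≠ 1 — FAILS  ← closest negative counterexample to 0

Answer: x = -5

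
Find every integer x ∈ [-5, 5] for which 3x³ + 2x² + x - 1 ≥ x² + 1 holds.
Holds for: {1, 2, 3, 4, 5}
Fails for: {-5, -4, -3, -2, -1, 0}

Answer: {1, 2, 3, 4, 5}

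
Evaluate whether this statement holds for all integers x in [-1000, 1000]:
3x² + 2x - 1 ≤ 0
The claim fails at x = 1:
x = 1: LHS = 3·1² + 2·1 - 1 = 4; 4 ≤ 0 — FAILS

Because a single integer refutes it, the statement is false.

Answer: False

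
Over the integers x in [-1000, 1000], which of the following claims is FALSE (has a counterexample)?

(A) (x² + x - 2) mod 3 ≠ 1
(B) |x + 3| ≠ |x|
(A) x = 0: LHS = (0² + 0 - 2) mod 3 = (-2) mod 3 = 1; 1 ≠ 1 — FAILS

(B) Track d = LHS − RHS over the integers in [-1000, 1000]. Equality would need d = 0, but d changes sign only between consecutive integers, jumping over 0:
x = -2: LHS = |(-2) + 3| = |1| = 1, RHS = |-2| = 2; 1 ≠ 2 — holds  (d = -1)
x = -1: LHS = |(-1) + 3| = |2| = 2, RHS = |-1| = 1; 2 ≠ 1 — holds  (d = 1)
Away from these crossings d keeps a constant sign, and checking every integer in [-1000, 1000] confirms d ≠ 0 throughout. Hence the two sides are never equal, so the relation holds for every integer in [-1000, 1000].

Only (A) has a counterexample.

Answer: A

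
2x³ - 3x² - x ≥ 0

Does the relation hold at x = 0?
x = 0: LHS = 2·0³ - 3·0² - 0 = 0; 0 ≥ 0 — holds

The relation is satisfied at x = 0.

Answer: Yes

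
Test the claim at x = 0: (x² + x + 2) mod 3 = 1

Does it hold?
x = 0: LHS = (0² + 0 + 2) mod 3 = 2 mod 3 = 2; 2 = 1 — FAILS

The relation fails at x = 0, so x = 0 is a counterexample.

Answer: No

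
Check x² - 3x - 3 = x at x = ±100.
x = 100: LHS = 100² - 3·100 - 3 = 9697; 9697 = 100 — FAILS
x = -100: LHS = (-100)² - 3·(-100) - 3 = 10297; 10297 = -100 — FAILS

Answer: No, fails for both x = 100 and x = -100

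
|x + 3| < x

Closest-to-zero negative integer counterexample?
Testing negative integers from -1 downward:
x = -1: LHS = |(-1) + 3| = |2| = 2; 2 < -1 — FAILS  ← closest negative counterexample to 0

Answer: x = -1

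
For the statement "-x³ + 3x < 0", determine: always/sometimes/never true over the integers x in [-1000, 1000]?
Holds at x = -1: LHS = -(-1)³ + 3·(-1) = -2; -2 < 0 — holds
Fails at x = 0: LHS = -0³ + 3·0 = 0; 0 < 0 — FAILS
It is satisfied by some integers in the range but not all.

Answer: Sometimes true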